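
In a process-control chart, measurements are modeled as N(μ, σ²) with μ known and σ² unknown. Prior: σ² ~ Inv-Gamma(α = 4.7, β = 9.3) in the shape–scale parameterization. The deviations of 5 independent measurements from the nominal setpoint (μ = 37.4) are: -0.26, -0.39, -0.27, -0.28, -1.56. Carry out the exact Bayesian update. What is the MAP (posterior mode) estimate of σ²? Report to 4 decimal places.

1.3052

With known mean μ and an Inverse-Gamma(α, β) prior on σ², the Normal likelihood is conjugate: posterior is Inv-Gamma(α + n/2, β + Σ(xᵢ−μ)²/2).
Σ(xᵢ−μ)² = (-0.26)² + (-0.39)² + (-0.27)² + (-0.28)² + (-1.56)² = 2.8046.
Posterior: Inv-Gamma(4.7 + 5/2, 9.3 + 2.8046/2) = Inv-Gamma(7.20, 10.70230).
Mode = β/(α+1) = 10.70230/8.20 = 1.3052.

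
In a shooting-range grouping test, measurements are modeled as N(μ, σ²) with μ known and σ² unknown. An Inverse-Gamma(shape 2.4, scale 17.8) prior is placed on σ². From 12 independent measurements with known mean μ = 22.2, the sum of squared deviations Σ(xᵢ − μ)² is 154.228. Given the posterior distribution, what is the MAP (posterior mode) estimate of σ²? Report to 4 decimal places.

10.0972

With known mean μ and an Inverse-Gamma(α, β) prior on σ², the Normal likelihood is conjugate: posterior is Inv-Gamma(α + n/2, β + Σ(xᵢ−μ)²/2).
Posterior: Inv-Gamma(2.4 + 12/2, 17.8 + 154.228/2) = Inv-Gamma(8.40, 94.9140).
Mode = β/(α+1) = 94.9140/9.40 = 10.0972.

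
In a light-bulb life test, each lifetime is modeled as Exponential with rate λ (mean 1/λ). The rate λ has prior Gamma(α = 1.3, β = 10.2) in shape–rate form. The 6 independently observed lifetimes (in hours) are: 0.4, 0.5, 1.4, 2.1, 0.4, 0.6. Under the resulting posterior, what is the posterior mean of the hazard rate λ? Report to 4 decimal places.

0.4679

With a Gamma(shape α, rate β) prior on the exponential rate λ, the posterior after n observations with total T = Σxᵢ is Gamma(α+n, β+T).
Sum of observations T = 5.4 hours; n = 6.
Posterior: Gamma(1.3+6, 10.2+5.4) = Gamma(7.3, 15.6).
Posterior mean of λ = α/β = 7.3/15.6 = 0.4679.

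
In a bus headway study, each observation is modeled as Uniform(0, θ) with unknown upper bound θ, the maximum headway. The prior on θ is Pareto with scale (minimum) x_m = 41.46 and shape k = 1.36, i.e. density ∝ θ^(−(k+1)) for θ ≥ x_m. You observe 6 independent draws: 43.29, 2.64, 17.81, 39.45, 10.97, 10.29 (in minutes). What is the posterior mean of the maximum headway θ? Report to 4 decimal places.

A Pareto(scale x_m, shape k) prior on the upper bound θ of Uniform(0, θ) is conjugate: posterior is Pareto(max(x_m, max xᵢ), k + n).
Sample maximum = 43.29; prior scale x_m = 41.46 → posterior scale = max = 43.29.
Posterior shape = 1.36 + 6 = 7.36.
E[θ|data] = k·x_m/(k−1) = 7.36·43.29/6.36 = 50.0966.

50.0966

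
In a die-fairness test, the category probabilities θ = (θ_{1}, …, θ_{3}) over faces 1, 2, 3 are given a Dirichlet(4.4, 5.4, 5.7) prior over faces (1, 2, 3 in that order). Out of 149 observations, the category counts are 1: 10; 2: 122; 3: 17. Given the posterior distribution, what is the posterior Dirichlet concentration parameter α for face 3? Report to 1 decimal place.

The Dirichlet prior is conjugate to the Multinomial likelihood: each posterior αⱼ = prior αⱼ + observed count nⱼ.
Posterior concentration: (14.4, 127.4, 22.7), total = 164.5.
α_{3} = 5.7 + 17 = 22.7.

22.7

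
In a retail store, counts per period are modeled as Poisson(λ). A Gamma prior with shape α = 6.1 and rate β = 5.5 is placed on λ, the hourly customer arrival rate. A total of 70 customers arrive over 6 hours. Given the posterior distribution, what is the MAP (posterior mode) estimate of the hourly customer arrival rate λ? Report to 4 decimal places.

With a Gamma(shape α, rate β) prior, the Poisson likelihood is conjugate: the posterior is Gamma(α + ΣXᵢ, β + n).
Posterior: Gamma(α+S, β+n) = Gamma(6.1+70, 5.5+6) = Gamma(76.1, 11.5).
Mode of Gamma(α,β) for α≥1 is (α−1)/β = 75.1/11.5 = 6.5304.

6.5304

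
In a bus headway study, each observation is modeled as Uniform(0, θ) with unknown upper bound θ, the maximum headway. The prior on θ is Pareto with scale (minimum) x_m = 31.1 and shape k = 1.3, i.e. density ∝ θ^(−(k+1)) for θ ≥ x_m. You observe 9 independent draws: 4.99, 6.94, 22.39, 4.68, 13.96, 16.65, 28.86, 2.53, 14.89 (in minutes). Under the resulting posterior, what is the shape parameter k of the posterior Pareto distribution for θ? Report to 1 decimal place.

10.3

A Pareto(scale x_m, shape k) prior on the upper bound θ of Uniform(0, θ) is conjugate: posterior is Pareto(max(x_m, max xᵢ), k + n).
Sample maximum = 28.86; prior scale x_m = 31.1 → posterior scale = max = 31.10.
Posterior shape = 1.3 + 9 = 10.3.
Posterior shape k = 10.3.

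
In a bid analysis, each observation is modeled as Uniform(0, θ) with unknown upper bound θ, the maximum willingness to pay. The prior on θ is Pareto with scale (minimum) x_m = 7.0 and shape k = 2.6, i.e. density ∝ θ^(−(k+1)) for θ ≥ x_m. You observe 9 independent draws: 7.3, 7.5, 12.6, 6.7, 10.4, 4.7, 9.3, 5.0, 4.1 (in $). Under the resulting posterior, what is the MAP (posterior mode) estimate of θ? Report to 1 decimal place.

12.6

A Pareto(scale x_m, shape k) prior on the upper bound θ of Uniform(0, θ) is conjugate: posterior is Pareto(max(x_m, max xᵢ), k + n).
Sample maximum = 12.6; prior scale x_m = 7.0 → posterior scale = max = 12.6.
Posterior shape = 2.6 + 9 = 11.6.
The Pareto density is decreasing on [x_m, ∞), so the mode is x_m = 12.6.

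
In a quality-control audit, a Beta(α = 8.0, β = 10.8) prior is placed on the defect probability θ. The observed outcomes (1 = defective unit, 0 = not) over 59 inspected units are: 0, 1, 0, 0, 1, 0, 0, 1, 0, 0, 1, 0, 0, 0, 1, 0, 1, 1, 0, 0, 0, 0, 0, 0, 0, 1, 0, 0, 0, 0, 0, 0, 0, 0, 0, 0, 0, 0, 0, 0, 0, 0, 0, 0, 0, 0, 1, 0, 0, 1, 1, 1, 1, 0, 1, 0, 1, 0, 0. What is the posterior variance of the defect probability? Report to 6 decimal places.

The Beta prior is conjugate to a Binomial/Bernoulli likelihood; the update adds successes to α and failures to β.
Posterior: Beta(α+k, β+n−k) = Beta(8.0+15, 10.8+44) = Beta(23.0, 54.8).
Var = αβ/((α+β)²(α+β+1)) = 23.0·54.8/(77.8²·78.8) = 0.002643.

0.002643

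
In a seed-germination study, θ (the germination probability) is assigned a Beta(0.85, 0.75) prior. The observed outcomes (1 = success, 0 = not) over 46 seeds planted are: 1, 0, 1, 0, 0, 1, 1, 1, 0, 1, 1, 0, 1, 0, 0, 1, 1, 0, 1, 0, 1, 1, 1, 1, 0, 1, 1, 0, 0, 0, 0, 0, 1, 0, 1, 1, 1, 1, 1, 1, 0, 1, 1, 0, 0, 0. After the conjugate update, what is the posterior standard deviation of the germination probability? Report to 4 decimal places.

The Beta prior is conjugate to a Binomial/Bernoulli likelihood; the update adds successes to α and failures to β.
Posterior: Beta(α+k, β+n−k) = Beta(0.85+26, 0.75+20) = Beta(26.85, 20.75).
Var = αβ/((α+β)²(α+β+1)) = 26.85·20.75/(47.60²·48.60) = 0.00505955; SD = √0.00505955 = 0.0711.

0.0711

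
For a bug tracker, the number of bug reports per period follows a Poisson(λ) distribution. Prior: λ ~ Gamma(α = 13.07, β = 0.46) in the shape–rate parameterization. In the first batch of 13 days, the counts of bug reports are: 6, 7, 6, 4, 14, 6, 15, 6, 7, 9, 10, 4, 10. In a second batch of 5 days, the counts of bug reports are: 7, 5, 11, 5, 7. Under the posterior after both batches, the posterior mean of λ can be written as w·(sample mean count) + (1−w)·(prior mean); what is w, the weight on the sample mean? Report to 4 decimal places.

With a Gamma(shape α, rate β) prior, the Poisson likelihood is conjugate: the posterior is Gamma(α + ΣXᵢ, β + n).
Total number of days: n = 13 + 5 = 18.
Posterior mean = (α₀+S)/(β₀+n) = [n/(β₀+n)]·(S/n) + [β₀/(β₀+n)]·(α₀/β₀), so only n and β₀ enter the weight.
Weight on data w = n/(β₀+n) = 18/(0.46+18) = 18/18.46 = 0.9751.

0.9751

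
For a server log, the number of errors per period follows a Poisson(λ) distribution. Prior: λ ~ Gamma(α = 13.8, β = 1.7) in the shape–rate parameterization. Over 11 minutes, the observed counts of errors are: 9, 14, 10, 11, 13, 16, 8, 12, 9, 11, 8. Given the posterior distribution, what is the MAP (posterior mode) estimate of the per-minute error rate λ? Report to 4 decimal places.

10.5354

With a Gamma(shape α, rate β) prior, the Poisson likelihood is conjugate: the posterior is Gamma(α + ΣXᵢ, β + n).
Sum of counts S = 121 over n = 11 minutes.
Posterior: Gamma(α+S, β+n) = Gamma(13.8+121, 1.7+11) = Gamma(134.8, 12.7).
Mode of Gamma(α,β) for α≥1 is (α−1)/β = 133.8/12.7 = 10.5354.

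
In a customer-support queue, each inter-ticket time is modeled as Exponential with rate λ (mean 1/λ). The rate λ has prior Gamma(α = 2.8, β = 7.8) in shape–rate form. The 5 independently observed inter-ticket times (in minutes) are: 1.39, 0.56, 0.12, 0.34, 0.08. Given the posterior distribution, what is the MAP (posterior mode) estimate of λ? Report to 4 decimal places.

0.6608

With a Gamma(shape α, rate β) prior on the exponential rate λ, the posterior after n observations with total T = Σxᵢ is Gamma(α+n, β+T).
Sum of observations T = 2.49 minutes; n = 5.
Posterior: Gamma(2.8+5, 7.8+2.49) = Gamma(7.8, 10.29).
Mode = (α−1)/β = 0.6608.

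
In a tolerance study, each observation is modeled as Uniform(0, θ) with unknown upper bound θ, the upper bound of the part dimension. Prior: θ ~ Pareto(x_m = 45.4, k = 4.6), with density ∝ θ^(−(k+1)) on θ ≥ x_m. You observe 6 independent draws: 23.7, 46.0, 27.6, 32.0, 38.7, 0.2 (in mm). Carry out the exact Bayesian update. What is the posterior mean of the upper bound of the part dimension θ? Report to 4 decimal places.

A Pareto(scale x_m, shape k) prior on the upper bound θ of Uniform(0, θ) is conjugate: posterior is Pareto(max(x_m, max xᵢ), k + n).
Sample maximum = 46.0; prior scale x_m = 45.4 → posterior scale = max = 46.0.
Posterior shape = 4.6 + 6 = 10.6.
E[θ|data] = k·x_m/(k−1) = 10.6·46.0/9.6 = 50.7917.

50.7917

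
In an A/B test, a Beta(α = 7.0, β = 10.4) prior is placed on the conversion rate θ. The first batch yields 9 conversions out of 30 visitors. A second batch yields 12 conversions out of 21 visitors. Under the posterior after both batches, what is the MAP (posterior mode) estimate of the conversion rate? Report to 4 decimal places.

The Beta prior is conjugate to a Binomial/Bernoulli likelihood; the update adds successes to α and failures to β.
After batch 1: Beta(7.0+9, 10.4+21) = Beta(16.0, 31.4).
After batch 2: Beta(16.0+12, 31.4+9) = Beta(28.0, 40.4).
Mode of Beta(a,b) for a,b>1 is (a−1)/(a+b−2) = 27.0/66.4 = 0.4066.

0.4066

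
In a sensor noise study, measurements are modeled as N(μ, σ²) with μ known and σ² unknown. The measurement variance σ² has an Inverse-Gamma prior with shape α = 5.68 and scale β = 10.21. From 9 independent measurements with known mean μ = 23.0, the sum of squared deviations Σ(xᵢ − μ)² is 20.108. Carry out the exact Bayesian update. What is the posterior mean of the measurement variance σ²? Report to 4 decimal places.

With known mean μ and an Inverse-Gamma(α, β) prior on σ², the Normal likelihood is conjugate: posterior is Inv-Gamma(α + n/2, β + Σ(xᵢ−μ)²/2).
Posterior: Inv-Gamma(5.68 + 9/2, 10.21 + 20.108/2) = Inv-Gamma(10.18, 20.2640).
E[σ²|data] = β/(α−1) = 20.2640/9.18 = 2.2074.

2.2074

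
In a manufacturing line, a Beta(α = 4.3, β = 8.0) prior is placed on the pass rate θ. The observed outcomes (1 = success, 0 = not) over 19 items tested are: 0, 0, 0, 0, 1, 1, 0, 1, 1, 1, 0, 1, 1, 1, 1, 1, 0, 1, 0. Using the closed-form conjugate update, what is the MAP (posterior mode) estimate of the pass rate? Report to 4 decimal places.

The Beta prior is conjugate to a Binomial/Bernoulli likelihood; the update adds successes to α and failures to β.
Posterior: Beta(α+k, β+n−k) = Beta(4.3+11, 8.0+8) = Beta(15.3, 16.0).
Mode of Beta(a,b) for a,b>1 is (a−1)/(a+b−2) = 14.3/29.3 = 0.4881.

0.4881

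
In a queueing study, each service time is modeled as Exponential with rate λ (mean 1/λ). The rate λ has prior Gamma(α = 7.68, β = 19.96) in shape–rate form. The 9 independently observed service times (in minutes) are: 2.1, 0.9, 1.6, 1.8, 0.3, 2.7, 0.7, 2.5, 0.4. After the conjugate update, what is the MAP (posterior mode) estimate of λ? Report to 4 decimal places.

With a Gamma(shape α, rate β) prior on the exponential rate λ, the posterior after n observations with total T = Σxᵢ is Gamma(α+n, β+T).
Sum of observations T = 13.0 minutes; n = 9.
Posterior: Gamma(7.68+9, 19.96+13.0) = Gamma(16.68, 32.96).
Mode = (α−1)/β = 0.4757.

0.4757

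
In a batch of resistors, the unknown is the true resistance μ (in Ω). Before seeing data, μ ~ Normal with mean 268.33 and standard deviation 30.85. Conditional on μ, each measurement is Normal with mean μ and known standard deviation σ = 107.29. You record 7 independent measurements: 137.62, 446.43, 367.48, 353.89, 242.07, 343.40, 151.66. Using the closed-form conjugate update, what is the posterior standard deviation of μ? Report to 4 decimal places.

24.5527

For Normal data with known variance σ², a Normal(μ₀, σ₀²) prior on μ is conjugate. Posterior precision = 1/σ₀² + n/σ²; posterior mean is the precision-weighted average of μ₀ and x̄.
σ₀² = 30.85² = 951.7225, σ² = 107.29² = 11511.1441; σ² + n·σ₀² = 11511.1441 + 7·951.7225 = 18173.2016.
Posterior precision = 1/σ₀² + n/σ² = 1/951.7225 + 7/11511.1441 = (σ² + n·σ₀²)/(σ₀²σ²) = 18173.2016/(951.7225·11511.1441); posterior variance σₙ² = σ₀²σ²/(σ² + n·σ₀²) = 951.7225·11511.1441/18173.2016 = 602.833506.
Posterior SD = √σₙ² = √(951.7225·11511.1441/18173.2016) = 24.5527.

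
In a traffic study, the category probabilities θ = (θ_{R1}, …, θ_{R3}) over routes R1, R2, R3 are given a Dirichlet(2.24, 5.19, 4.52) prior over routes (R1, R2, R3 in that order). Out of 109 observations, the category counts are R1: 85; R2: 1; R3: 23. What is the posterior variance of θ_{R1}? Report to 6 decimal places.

0.001648

The Dirichlet prior is conjugate to the Multinomial likelihood: each posterior αⱼ = prior αⱼ + observed count nⱼ.
Posterior concentration: (87.24, 6.19, 27.52), total = 120.95.
Var[θ_j] = α_j(Σα−α_j)/((Σα)²(Σα+1)) = 87.24·33.71/(120.95²·121.95) = 0.001648.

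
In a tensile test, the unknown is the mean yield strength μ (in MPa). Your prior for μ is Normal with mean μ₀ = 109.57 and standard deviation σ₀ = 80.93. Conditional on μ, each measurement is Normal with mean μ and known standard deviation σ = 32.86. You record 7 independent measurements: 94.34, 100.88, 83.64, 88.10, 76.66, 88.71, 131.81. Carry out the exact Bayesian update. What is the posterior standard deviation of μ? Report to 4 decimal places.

For Normal data with known variance σ², a Normal(μ₀, σ₀²) prior on μ is conjugate. Posterior precision = 1/σ₀² + n/σ²; posterior mean is the precision-weighted average of μ₀ and x̄.
σ₀² = 80.93² = 6549.6649, σ² = 32.86² = 1079.7796; σ² + n·σ₀² = 1079.7796 + 7·6549.6649 = 46927.4339.
Posterior precision = 1/σ₀² + n/σ² = 1/6549.6649 + 7/1079.7796 = (σ² + n·σ₀²)/(σ₀²σ²) = 46927.4339/(6549.6649·1079.7796); posterior variance σₙ² = σ₀²σ²/(σ² + n·σ₀²) = 6549.6649·1079.7796/46927.4339 = 150.704907.
Posterior SD = √σₙ² = √(6549.6649·1079.7796/46927.4339) = 12.2762.

12.2762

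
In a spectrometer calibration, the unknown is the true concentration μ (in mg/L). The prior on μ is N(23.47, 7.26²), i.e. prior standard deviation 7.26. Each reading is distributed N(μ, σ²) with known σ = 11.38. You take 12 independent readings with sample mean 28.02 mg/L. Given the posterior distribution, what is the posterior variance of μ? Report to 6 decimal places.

8.957881

For Normal data with known variance σ², a Normal(μ₀, σ₀²) prior on μ is conjugate. Posterior precision = 1/σ₀² + n/σ²; posterior mean is the precision-weighted average of μ₀ and x̄.
σ₀² = 7.26² = 52.7076, σ² = 11.38² = 129.5044; σ² + n·σ₀² = 129.5044 + 12·52.7076 = 761.9956.
Posterior precision = 1/σ₀² + n/σ² = 1/52.7076 + 12/129.5044 = (σ² + n·σ₀²)/(σ₀²σ²) = 761.9956/(52.7076·129.5044); posterior variance σₙ² = σ₀²σ²/(σ² + n·σ₀²) = 52.7076·129.5044/761.9956 = 8.957881.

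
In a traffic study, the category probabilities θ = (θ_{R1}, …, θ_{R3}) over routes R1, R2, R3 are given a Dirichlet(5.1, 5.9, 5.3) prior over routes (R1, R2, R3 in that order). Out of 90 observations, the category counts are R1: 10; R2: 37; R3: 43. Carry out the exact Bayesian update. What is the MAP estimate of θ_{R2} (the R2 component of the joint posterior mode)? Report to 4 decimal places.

The Dirichlet prior is conjugate to the Multinomial likelihood: each posterior αⱼ = prior αⱼ + observed count nⱼ.
Posterior concentration: (15.1, 42.9, 48.3), total = 106.3.
Joint mode component: (α_{R2}−1)/(Σα−K) = 41.9/103.3 = 0.4056.

0.4056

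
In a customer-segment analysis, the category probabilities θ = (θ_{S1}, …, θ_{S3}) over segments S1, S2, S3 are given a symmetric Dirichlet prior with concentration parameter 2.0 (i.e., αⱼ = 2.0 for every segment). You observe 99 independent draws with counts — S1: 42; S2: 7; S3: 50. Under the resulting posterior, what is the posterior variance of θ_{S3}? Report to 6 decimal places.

0.002358

The Dirichlet prior is conjugate to the Multinomial likelihood: each posterior αⱼ = prior αⱼ + observed count nⱼ.
Posterior concentration: (44.0, 9.0, 52.0), total = 105.0.
Var[θ_j] = α_j(Σα−α_j)/((Σα)²(Σα+1)) = 52.0·53.0/(105.0²·106.0) = 0.002358.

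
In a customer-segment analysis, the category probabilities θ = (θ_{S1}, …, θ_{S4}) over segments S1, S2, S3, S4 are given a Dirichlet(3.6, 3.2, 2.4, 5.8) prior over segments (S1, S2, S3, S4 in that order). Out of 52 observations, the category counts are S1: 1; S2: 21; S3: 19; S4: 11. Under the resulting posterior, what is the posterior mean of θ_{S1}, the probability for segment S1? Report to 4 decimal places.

0.0687

The Dirichlet prior is conjugate to the Multinomial likelihood: each posterior αⱼ = prior αⱼ + observed count nⱼ.
Posterior concentration: (4.6, 24.2, 21.4, 16.8), total = 67.0.
E[θ_{S1}|data] = α_{S1}/Σα = 4.6/67.0 = 0.0687.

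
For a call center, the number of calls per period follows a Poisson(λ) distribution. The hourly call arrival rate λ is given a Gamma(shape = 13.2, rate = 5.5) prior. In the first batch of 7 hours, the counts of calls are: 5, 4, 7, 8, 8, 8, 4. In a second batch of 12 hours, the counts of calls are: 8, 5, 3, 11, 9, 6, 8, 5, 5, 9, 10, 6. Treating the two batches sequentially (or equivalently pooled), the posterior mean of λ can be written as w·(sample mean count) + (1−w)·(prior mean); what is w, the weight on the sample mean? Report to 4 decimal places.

0.7755

With a Gamma(shape α, rate β) prior, the Poisson likelihood is conjugate: the posterior is Gamma(α + ΣXᵢ, β + n).
Total number of hours: n = 7 + 12 = 19.
Posterior mean = (α₀+S)/(β₀+n) = [n/(β₀+n)]·(S/n) + [β₀/(β₀+n)]·(α₀/β₀), so only n and β₀ enter the weight.
Weight on data w = n/(β₀+n) = 19/(5.5+19) = 19/24.5 = 0.7755.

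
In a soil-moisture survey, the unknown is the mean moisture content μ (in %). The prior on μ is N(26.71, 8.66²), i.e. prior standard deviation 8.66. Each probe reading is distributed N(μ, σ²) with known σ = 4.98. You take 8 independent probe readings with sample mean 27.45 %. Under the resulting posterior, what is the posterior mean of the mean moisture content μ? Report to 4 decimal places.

27.4206

For Normal data with known variance σ², a Normal(μ₀, σ₀²) prior on μ is conjugate. Posterior precision = 1/σ₀² + n/σ²; posterior mean is the precision-weighted average of μ₀ and x̄.
n·x̄ = 8·27.45 = 219.6.
σ₀² = 8.66² = 74.9956, σ² = 4.98² = 24.8004; σ² + n·σ₀² = 24.8004 + 8·74.9956 = 624.7652.
Posterior mean = (μ₀/σ₀² + n·x̄/σ²)/(1/σ₀² + n/σ²) = (σ²·μ₀ + σ₀²·n·x̄)/(σ² + n·σ₀²) = (24.8004·26.71 + 74.9956·219.6)/624.7652 = 17131.452444/624.7652 = 27.4206.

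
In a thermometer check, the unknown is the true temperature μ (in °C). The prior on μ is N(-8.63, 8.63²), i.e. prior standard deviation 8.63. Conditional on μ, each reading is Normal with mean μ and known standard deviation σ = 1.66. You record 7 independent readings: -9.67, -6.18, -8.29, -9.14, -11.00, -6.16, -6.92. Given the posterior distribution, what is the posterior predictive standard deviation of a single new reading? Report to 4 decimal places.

For Normal data with known variance σ², a Normal(μ₀, σ₀²) prior on μ is conjugate. Posterior precision = 1/σ₀² + n/σ²; posterior mean is the precision-weighted average of μ₀ and x̄.
σ₀² = 8.63² = 74.4769, σ² = 1.66² = 2.7556; σ² + n·σ₀² = 2.7556 + 7·74.4769 = 524.0939.
Posterior precision = 1/σ₀² + n/σ² = 1/74.4769 + 7/2.7556 = (σ² + n·σ₀²)/(σ₀²σ²) = 524.0939/(74.4769·2.7556); posterior variance σₙ² = σ₀²σ²/(σ² + n·σ₀²) = 74.4769·2.7556/524.0939 = 0.391587.
Predictive variance for one new observation = σₙ² + σ² = 74.4769·2.7556/524.0939 + 2.7556 = σ²·(σ₀² + 524.0939)/524.0939 = 2.7556·598.5708/524.0939 = 3.147187; SD = √(2.7556·598.5708/524.0939) = 1.7740.

1.7740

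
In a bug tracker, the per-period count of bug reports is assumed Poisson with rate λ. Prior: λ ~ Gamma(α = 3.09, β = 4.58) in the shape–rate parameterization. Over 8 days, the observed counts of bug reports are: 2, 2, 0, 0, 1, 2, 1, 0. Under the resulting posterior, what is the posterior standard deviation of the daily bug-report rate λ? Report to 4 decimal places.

With a Gamma(shape α, rate β) prior, the Poisson likelihood is conjugate: the posterior is Gamma(α + ΣXᵢ, β + n).
Sum of counts S = 8 over n = 8 days.
Posterior: Gamma(α+S, β+n) = Gamma(3.09+8, 4.58+8) = Gamma(11.09, 12.58).
SD = √α/β = √11.09/12.58 = 0.2647.

0.2647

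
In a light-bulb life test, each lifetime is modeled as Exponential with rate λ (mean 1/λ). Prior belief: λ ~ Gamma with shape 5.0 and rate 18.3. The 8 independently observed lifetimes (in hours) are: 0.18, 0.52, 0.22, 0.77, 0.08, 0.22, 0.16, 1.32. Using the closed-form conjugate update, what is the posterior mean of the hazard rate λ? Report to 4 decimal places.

With a Gamma(shape α, rate β) prior on the exponential rate λ, the posterior after n observations with total T = Σxᵢ is Gamma(α+n, β+T).
Sum of observations T = 3.47 hours; n = 8.
Posterior: Gamma(5.0+8, 18.3+3.47) = Gamma(13.0, 21.77).
Posterior mean of λ = α/β = 13.0/21.77 = 0.5972.

0.5972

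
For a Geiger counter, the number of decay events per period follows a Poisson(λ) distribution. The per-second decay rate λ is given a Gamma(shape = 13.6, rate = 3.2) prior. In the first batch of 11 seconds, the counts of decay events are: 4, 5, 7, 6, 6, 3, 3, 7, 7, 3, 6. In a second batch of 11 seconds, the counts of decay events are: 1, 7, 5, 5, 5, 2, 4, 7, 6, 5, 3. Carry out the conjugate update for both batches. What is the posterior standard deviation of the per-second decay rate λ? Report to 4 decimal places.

With a Gamma(shape α, rate β) prior, the Poisson likelihood is conjugate: the posterior is Gamma(α + ΣXᵢ, β + n).
Batch 1: sum of counts S = 57 over n = 11 seconds.
After batch 1: Gamma(α+S, β+n) = Gamma(13.6+57, 3.2+11) = Gamma(70.6, 14.2).
Batch 2: sum of counts S = 50 over n = 11 seconds.
After batch 2: Gamma(α+S, β+n) = Gamma(70.6+50, 14.2+11) = Gamma(120.6, 25.2).
SD = √α/β = √120.6/25.2 = 0.4358.

0.4358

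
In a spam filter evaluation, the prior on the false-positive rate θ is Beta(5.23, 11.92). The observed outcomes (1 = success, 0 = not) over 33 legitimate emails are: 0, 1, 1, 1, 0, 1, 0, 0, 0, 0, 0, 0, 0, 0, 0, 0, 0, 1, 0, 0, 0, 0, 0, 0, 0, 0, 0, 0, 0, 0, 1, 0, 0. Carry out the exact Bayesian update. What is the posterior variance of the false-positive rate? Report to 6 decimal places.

The Beta prior is conjugate to a Binomial/Bernoulli likelihood; the update adds successes to α and failures to β.
Posterior: Beta(α+k, β+n−k) = Beta(5.23+6, 11.92+27) = Beta(11.23, 38.92).
Var = αβ/((α+β)²(α+β+1)) = 11.23·38.92/(50.15²·51.15) = 0.003398.

0.003398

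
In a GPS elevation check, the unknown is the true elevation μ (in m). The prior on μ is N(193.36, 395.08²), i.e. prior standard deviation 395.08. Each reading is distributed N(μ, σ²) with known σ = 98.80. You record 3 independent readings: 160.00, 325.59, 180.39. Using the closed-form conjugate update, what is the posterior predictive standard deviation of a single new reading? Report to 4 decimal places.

113.7928

For Normal data with known variance σ², a Normal(μ₀, σ₀²) prior on μ is conjugate. Posterior precision = 1/σ₀² + n/σ²; posterior mean is the precision-weighted average of μ₀ and x̄.
σ₀² = 395.08² = 156088.2064, σ² = 98.80² = 9761.44; σ² + n·σ₀² = 9761.44 + 3·156088.2064 = 478026.0592.
Posterior precision = 1/σ₀² + n/σ² = 1/156088.2064 + 3/9761.44 = (σ² + n·σ₀²)/(σ₀²σ²) = 478026.0592/(156088.2064·9761.44); posterior variance σₙ² = σ₀²σ²/(σ² + n·σ₀²) = 156088.2064·9761.44/478026.0592 = 3187.369459.
Predictive variance for one new observation = σₙ² + σ² = 156088.2064·9761.44/478026.0592 + 9761.44 = σ²·(σ₀² + 478026.0592)/478026.0592 = 9761.44·634114.2656/478026.0592 = 12948.809459; SD = √(9761.44·634114.2656/478026.0592) = 113.7928.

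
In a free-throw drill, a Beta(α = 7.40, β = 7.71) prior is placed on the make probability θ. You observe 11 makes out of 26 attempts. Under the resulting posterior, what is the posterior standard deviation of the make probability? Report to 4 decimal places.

0.0766

The Beta prior is conjugate to a Binomial/Bernoulli likelihood; the update adds successes to α and failures to β.
Posterior: Beta(α+k, β+n−k) = Beta(7.40+11, 7.71+15) = Beta(18.40, 22.71).
Var = αβ/((α+β)²(α+β+1)) = 18.40·22.71/(41.11²·42.11) = 0.00587158; SD = √0.00587158 = 0.0766.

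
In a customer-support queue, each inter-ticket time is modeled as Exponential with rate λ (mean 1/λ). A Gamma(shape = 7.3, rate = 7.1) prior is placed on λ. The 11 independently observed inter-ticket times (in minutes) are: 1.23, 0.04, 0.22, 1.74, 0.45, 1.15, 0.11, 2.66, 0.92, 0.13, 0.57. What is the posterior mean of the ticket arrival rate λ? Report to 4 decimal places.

1.1213

With a Gamma(shape α, rate β) prior on the exponential rate λ, the posterior after n observations with total T = Σxᵢ is Gamma(α+n, β+T).
Sum of observations T = 9.22 minutes; n = 11.
Posterior: Gamma(7.3+11, 7.1+9.22) = Gamma(18.3, 16.32).
Posterior mean of λ = α/β = 18.3/16.32 = 1.1213.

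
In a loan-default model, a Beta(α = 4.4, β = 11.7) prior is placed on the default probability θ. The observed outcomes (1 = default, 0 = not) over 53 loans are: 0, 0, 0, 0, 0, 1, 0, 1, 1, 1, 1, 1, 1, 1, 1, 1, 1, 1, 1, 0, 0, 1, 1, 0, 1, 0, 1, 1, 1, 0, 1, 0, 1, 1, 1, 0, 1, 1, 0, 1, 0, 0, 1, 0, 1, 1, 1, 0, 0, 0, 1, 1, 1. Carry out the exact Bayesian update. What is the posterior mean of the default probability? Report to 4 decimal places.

0.5412

The Beta prior is conjugate to a Binomial/Bernoulli likelihood; the update adds successes to α and failures to β.
Posterior: Beta(α+k, β+n−k) = Beta(4.4+33, 11.7+20) = Beta(37.4, 31.7).
Posterior mean = α/(α+β) = 37.4/69.1 = 0.5412.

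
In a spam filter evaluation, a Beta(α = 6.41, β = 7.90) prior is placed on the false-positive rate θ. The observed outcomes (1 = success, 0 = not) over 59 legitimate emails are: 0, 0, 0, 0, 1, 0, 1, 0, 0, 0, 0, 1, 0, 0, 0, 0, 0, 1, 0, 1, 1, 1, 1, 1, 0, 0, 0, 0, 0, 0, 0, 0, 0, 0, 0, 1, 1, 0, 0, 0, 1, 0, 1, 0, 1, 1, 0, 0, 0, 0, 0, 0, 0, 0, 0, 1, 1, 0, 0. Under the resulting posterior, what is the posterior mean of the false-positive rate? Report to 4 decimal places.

The Beta prior is conjugate to a Binomial/Bernoulli likelihood; the update adds successes to α and failures to β.
Posterior: Beta(α+k, β+n−k) = Beta(6.41+17, 7.90+42) = Beta(23.41, 49.90).
Posterior mean = α/(α+β) = 23.41/73.31 = 0.3193.

0.3193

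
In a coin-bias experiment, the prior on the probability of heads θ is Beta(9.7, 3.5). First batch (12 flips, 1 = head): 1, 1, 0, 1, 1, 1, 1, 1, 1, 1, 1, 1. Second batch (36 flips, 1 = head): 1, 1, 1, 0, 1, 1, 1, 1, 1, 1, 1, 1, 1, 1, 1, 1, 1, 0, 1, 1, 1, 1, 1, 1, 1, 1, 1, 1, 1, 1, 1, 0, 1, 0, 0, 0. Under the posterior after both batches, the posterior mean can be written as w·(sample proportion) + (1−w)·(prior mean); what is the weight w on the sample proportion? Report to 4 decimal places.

0.7843

The Beta prior is conjugate to a Binomial/Bernoulli likelihood; the update adds successes to α and failures to β.
Total number of flips: n = 12 + 36 = 48.
Posterior mean = (α₀+k)/(α₀+β₀+n) = [n/(α₀+β₀+n)]·(k/n) + [(α₀+β₀)/(α₀+β₀+n)]·α₀/(α₀+β₀), so only n and the prior enter the weight.
The weight on the data is w = n/(α₀+β₀+n) = 48/(9.7+3.5+48) = 48/61.2 = 0.7843.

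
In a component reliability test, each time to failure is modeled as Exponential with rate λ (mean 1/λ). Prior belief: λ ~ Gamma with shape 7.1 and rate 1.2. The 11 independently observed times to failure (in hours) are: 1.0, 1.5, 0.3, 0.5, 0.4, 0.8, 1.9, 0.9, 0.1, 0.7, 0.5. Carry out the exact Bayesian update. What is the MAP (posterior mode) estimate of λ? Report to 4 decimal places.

1.7449

With a Gamma(shape α, rate β) prior on the exponential rate λ, the posterior after n observations with total T = Σxᵢ is Gamma(α+n, β+T).
Sum of observations T = 8.6 hours; n = 11.
Posterior: Gamma(7.1+11, 1.2+8.6) = Gamma(18.1, 9.8).
Mode = (α−1)/β = 1.7449.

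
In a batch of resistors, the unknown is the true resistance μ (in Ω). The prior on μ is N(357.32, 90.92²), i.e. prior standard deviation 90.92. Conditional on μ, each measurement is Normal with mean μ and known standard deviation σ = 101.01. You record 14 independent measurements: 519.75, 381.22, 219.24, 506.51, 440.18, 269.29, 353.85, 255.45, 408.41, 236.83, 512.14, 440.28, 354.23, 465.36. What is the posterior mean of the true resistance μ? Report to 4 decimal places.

For Normal data with known variance σ², a Normal(μ₀, σ₀²) prior on μ is conjugate. Posterior precision = 1/σ₀² + n/σ²; posterior mean is the precision-weighted average of μ₀ and x̄.
Σxᵢ = 519.75 + 381.22 + 219.24 + 506.51 + 440.18 + 269.29 + 353.85 + 255.45 + 408.41 + 236.83 + 512.14 + 440.28 + 354.23 + 465.36 = 5362.74, so n·x̄ = 5362.74.
σ₀² = 90.92² = 8266.4464, σ² = 101.01² = 10203.0201; σ² + n·σ₀² = 10203.0201 + 14·8266.4464 = 125933.2697.
Posterior mean = (μ₀/σ₀² + n·x̄/σ²)/(1/σ₀² + n/σ²) = (σ²·μ₀ + σ₀²·n·x̄)/(σ² + n·σ₀²) = (10203.0201·357.32 + 8266.4464·5362.74)/125933.2697 = 47976545.909268/125933.2697 = 380.9680.

380.9680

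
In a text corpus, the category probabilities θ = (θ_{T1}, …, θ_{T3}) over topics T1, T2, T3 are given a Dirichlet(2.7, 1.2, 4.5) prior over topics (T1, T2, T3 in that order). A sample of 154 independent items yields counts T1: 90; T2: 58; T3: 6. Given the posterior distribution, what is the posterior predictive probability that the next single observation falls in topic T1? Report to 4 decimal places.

0.5708

The Dirichlet prior is conjugate to the Multinomial likelihood: each posterior αⱼ = prior αⱼ + observed count nⱼ.
Posterior concentration: (92.7, 59.2, 10.5), total = 162.4.
P(next = T1 | data) = α_{T1}/Σα = 0.5708.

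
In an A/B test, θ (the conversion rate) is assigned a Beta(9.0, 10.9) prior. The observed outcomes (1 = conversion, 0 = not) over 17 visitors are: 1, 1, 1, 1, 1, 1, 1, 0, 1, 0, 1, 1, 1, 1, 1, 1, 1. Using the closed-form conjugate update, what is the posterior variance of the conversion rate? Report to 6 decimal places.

0.005999

The Beta prior is conjugate to a Binomial/Bernoulli likelihood; the update adds successes to α and failures to β.
Posterior: Beta(α+k, β+n−k) = Beta(9.0+15, 10.9+2) = Beta(24.0, 12.9).
Var = αβ/((α+β)²(α+β+1)) = 24.0·12.9/(36.9²·37.9) = 0.005999.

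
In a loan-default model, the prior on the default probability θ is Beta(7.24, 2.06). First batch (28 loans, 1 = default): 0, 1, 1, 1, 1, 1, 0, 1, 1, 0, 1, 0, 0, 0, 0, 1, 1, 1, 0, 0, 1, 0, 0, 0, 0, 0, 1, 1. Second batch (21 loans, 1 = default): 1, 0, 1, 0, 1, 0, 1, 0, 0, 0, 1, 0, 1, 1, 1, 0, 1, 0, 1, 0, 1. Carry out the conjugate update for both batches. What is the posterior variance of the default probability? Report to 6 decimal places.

The Beta prior is conjugate to a Binomial/Bernoulli likelihood; the update adds successes to α and failures to β.
After batch 1: Beta(7.24+14, 2.06+14) = Beta(21.24, 16.06).
After batch 2: Beta(21.24+11, 16.06+10) = Beta(32.24, 26.06).
Var = αβ/((α+β)²(α+β+1)) = 32.24·26.06/(58.30²·59.30) = 0.004168.

0.004168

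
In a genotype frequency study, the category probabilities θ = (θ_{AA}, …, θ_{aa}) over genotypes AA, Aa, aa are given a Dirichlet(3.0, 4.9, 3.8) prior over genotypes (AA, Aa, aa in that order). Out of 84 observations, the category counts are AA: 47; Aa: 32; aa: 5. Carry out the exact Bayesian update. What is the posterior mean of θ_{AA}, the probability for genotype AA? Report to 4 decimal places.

The Dirichlet prior is conjugate to the Multinomial likelihood: each posterior αⱼ = prior αⱼ + observed count nⱼ.
Posterior concentration: (50.0, 36.9, 8.8), total = 95.7.
E[θ_{AA}|data] = α_{AA}/Σα = 50.0/95.7 = 0.5225.

0.5225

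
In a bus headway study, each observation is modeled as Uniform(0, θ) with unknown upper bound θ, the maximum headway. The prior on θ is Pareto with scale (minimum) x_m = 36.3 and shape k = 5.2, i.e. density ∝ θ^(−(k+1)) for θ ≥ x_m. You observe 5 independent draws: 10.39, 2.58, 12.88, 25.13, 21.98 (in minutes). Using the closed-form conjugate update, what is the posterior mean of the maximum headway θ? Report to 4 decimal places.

A Pareto(scale x_m, shape k) prior on the upper bound θ of Uniform(0, θ) is conjugate: posterior is Pareto(max(x_m, max xᵢ), k + n).
Sample maximum = 25.13; prior scale x_m = 36.3 → posterior scale = max = 36.30.
Posterior shape = 5.2 + 5 = 10.2.
E[θ|data] = k·x_m/(k−1) = 10.2·36.30/9.2 = 40.2457.

40.2457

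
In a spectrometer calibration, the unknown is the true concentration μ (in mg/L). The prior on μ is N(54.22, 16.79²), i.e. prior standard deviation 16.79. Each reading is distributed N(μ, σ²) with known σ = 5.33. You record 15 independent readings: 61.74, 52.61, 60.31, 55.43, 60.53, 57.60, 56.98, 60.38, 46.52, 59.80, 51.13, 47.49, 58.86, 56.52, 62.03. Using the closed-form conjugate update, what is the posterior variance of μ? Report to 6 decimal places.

1.881288

For Normal data with known variance σ², a Normal(μ₀, σ₀²) prior on μ is conjugate. Posterior precision = 1/σ₀² + n/σ²; posterior mean is the precision-weighted average of μ₀ and x̄.
σ₀² = 16.79² = 281.9041, σ² = 5.33² = 28.4089; σ² + n·σ₀² = 28.4089 + 15·281.9041 = 4256.9704.
Posterior precision = 1/σ₀² + n/σ² = 1/281.9041 + 15/28.4089 = (σ² + n·σ₀²)/(σ₀²σ²) = 4256.9704/(281.9041·28.4089); posterior variance σₙ² = σ₀²σ²/(σ² + n·σ₀²) = 281.9041·28.4089/4256.9704 = 1.881288.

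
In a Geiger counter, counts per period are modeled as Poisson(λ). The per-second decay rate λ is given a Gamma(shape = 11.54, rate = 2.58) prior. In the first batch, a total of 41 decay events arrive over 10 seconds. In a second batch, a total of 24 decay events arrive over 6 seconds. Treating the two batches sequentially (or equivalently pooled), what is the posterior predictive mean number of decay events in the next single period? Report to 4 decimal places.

With a Gamma(shape α, rate β) prior, the Poisson likelihood is conjugate: the posterior is Gamma(α + ΣXᵢ, β + n).
After batch 1: Gamma(α+S, β+n) = Gamma(11.54+41, 2.58+10) = Gamma(52.54, 12.58).
After batch 2: Gamma(α+S, β+n) = Gamma(52.54+24, 12.58+6) = Gamma(76.54, 18.58).
The predictive distribution for one future period is NegBinom with mean α/β = 4.1195.

4.1195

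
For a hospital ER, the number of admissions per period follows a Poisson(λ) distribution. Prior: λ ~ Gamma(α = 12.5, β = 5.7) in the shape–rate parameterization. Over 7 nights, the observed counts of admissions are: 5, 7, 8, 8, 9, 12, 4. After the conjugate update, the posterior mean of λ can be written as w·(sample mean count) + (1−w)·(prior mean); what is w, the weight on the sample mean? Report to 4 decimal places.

With a Gamma(shape α, rate β) prior, the Poisson likelihood is conjugate: the posterior is Gamma(α + ΣXᵢ, β + n).
Posterior mean = (α₀+S)/(β₀+n) = [n/(β₀+n)]·(S/n) + [β₀/(β₀+n)]·(α₀/β₀), so only n and β₀ enter the weight.
Weight on data w = n/(β₀+n) = 7/(5.7+7) = 7/12.7 = 0.5512.

0.5512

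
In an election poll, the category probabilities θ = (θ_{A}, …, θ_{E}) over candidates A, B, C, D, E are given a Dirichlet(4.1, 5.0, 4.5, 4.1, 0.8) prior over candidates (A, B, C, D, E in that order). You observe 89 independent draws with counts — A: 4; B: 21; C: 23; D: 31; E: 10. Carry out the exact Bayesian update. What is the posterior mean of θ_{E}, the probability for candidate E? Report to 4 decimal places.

The Dirichlet prior is conjugate to the Multinomial likelihood: each posterior αⱼ = prior αⱼ + observed count nⱼ.
Posterior concentration: (8.1, 26.0, 27.5, 35.1, 10.8), total = 107.5.
E[θ_{E}|data] = α_{E}/Σα = 10.8/107.5 = 0.1005.

0.1005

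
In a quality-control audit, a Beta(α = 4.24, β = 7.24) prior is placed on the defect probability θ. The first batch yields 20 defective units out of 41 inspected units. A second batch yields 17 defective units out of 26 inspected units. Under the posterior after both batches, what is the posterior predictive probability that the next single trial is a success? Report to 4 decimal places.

0.5255

The Beta prior is conjugate to a Binomial/Bernoulli likelihood; the update adds successes to α and failures to β.
After batch 1: Beta(4.24+20, 7.24+21) = Beta(24.24, 28.24).
After batch 2: Beta(24.24+17, 28.24+9) = Beta(41.24, 37.24).
For a single future Bernoulli trial, P(success | data) = α/(α+β) = 0.5255.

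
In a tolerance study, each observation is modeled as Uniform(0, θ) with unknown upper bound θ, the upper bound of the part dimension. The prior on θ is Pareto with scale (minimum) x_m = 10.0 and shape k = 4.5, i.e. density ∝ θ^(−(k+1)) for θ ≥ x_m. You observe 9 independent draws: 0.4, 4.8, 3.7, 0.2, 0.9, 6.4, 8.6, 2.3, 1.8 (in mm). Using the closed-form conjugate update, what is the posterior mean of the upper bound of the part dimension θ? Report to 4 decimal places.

A Pareto(scale x_m, shape k) prior on the upper bound θ of Uniform(0, θ) is conjugate: posterior is Pareto(max(x_m, max xᵢ), k + n).
Sample maximum = 8.6; prior scale x_m = 10.0 → posterior scale = max = 10.0.
Posterior shape = 4.5 + 9 = 13.5.
E[θ|data] = k·x_m/(k−1) = 13.5·10.0/12.5 = 10.8000.

10.8000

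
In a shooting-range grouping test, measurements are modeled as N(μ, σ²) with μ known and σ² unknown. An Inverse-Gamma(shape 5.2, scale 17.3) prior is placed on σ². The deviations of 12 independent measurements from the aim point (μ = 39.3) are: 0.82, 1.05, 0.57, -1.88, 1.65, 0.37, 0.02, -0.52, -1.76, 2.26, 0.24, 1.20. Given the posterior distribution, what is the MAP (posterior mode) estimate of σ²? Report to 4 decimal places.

With known mean μ and an Inverse-Gamma(α, β) prior on σ², the Normal likelihood is conjugate: posterior is Inv-Gamma(α + n/2, β + Σ(xᵢ−μ)²/2).
Σ(xᵢ−μ)² = (0.82)² + (1.05)² + (0.57)² + (-1.88)² + (1.65)² + (0.37)² + (0.02)² + (-0.52)² + (-1.76)² + (2.26)² + (0.24)² + (1.20)² = 18.4672.
Posterior: Inv-Gamma(5.2 + 12/2, 17.3 + 18.4672/2) = Inv-Gamma(11.20, 26.53360).
Mode = β/(α+1) = 26.53360/12.20 = 2.1749.

2.1749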